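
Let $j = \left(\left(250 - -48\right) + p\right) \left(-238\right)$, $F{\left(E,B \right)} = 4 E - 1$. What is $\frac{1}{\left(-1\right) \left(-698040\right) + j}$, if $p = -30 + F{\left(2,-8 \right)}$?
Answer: $\frac{1}{632590} \approx 1.5808 \cdot 10^{-6}$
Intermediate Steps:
$F{\left(E,B \right)} = -1 + 4 E$
$p = -23$ ($p = -30 + \left(-1 + 4 \cdot 2\right) = -30 + \left(-1 + 8\right) = -30 + 7 = -23$)
$j = -65450$ ($j = \left(\left(250 - -48\right) - 23\right) \left(-238\right) = \left(\left(250 + 48\right) - 23\right) \left(-238\right) = \left(298 - 23\right) \left(-238\right) = 275 \left(-238\right) = -65450$)
$\frac{1}{\left(-1\right) \left(-698040\right) + j} = \frac{1}{\left(-1\right) \left(-698040\right) - 65450} = \frac{1}{698040 - 65450} = \frac{1}{632590}$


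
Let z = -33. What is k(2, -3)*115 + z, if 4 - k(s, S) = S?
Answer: 772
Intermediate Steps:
k(s, S) = 4 - S
k(2, -3)*115 + z = (4 - 1*(-3))*115 - 33 = (4 + 3)*115 - 33 = 7*115 - 33 = 805 - 33 = 772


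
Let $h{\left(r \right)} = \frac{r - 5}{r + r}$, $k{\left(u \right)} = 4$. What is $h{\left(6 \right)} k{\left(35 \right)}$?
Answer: $\frac{1}{3} \approx 0.33333$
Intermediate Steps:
$h{\left(r \right)} = \frac{-5 + r}{2 r}$
$h{\left(6 \right)} k{\left(35 \right)} = \frac{-5 + 6}{2 \cdot 6} \cdot 4 = \frac{1}{2} \cdot \frac{1}{6} \cdot 1 \cdot 4 = \frac{1}{12} \cdot 4 = \frac{1}{3}$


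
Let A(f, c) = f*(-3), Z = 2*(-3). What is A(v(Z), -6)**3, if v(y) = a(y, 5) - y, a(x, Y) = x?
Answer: 0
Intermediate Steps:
Z = -6
v(y) = 0 (v(y) = y - y = 0)
A(f, c) = -3*f
A(v(Z), -6)**3 = (-3*0)**3 = 0**3 = 0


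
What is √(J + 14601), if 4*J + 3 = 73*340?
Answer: √83221/2 ≈ 144.24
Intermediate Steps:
J = 24817/4 (J = -¾ + (73*340)/4 = -¾ + (¼)*24820 = -¾ + 6205 = 24817/4 ≈ 6204.3)
√(J + 14601) = √(24817/4 + 14601) = √(83221/4) = √83221/2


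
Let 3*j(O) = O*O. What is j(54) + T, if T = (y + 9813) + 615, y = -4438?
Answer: 6962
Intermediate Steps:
j(O) = O**2/3 (j(O) = (O*O)/3 = O**2/3)
T = 5990 (T = (-4438 + 9813) + 615 = 5375 + 615 = 5990)
j(54) + T = (1/3)*54**2 + 5990 = (1/3)*2916 + 5990 = 972 + 5990 = 6962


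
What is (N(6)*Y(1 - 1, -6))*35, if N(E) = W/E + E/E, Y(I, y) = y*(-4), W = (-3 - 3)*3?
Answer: -1680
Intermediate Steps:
W = -18 (W = -6*3 = -18)
Y(I, y) = -4*y
N(E) = 1 - 18/E (N(E) = -18/E + E/E = -18/E + 1 = 1 - 18/E)
(N(6)*Y(1 - 1, -6))*35 = (((-18 + 6)/6)*(-4*(-6)))*35 = (((⅙)*(-12))*24)*35 = -2*24*35 = -48*35 = -1680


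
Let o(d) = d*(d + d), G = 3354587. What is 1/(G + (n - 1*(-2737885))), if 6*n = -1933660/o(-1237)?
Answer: 4590507/27967534879889 ≈ 1.6414e-7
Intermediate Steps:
o(d) = 2*d² (o(d) = d*(2*d) = 2*d²)
n = -483415/4590507 (n = (-1933660/(2*(-1237)²))/6 = (-1933660/(2*1530169))/6 = (-1933660/3060338)/6 = (-1933660*1/3060338)/6 = (⅙)*(-966830/1530169) = -483415/4590507 ≈ -0.10531)
1/(G + (n - 1*(-2737885))) = 1/(3354587 + (-483415/4590507 - 1*(-2737885))) = 1/(3354587 + (-483415/4590507 + 2737885)) = 1/(3354587 + 12568279774280/4590507) = 1/(27967534879889/4590507) = 4590507/27967534879889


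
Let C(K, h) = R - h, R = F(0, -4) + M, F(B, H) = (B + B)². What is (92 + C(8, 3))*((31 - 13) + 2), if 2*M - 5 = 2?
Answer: 1850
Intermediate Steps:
M = 7/2 (M = 5/2 + (½)*2 = 5/2 + 1 = 7/2 ≈ 3.5000)
F(B, H) = 4*B² (F(B, H) = (2*B)² = 4*B²)
R = 7/2 (R = 4*0² + 7/2 = 4*0 + 7/2 = 0 + 7/2 = 7/2 ≈ 3.5000)
C(K, h) = 7/2 - h
(92 + C(8, 3))*((31 - 13) + 2) = (92 + (7/2 - 1*3))*((31 - 13) + 2) = (92 + (7/2 - 3))*(18 + 2) = (92 + ½)*20 = (185/2)*20 = 1850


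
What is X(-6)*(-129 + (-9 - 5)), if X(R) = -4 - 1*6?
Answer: 1430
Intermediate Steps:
X(R) = -10 (X(R) = -4 - 6 = -10)
X(-6)*(-129 + (-9 - 5)) = -10*(-129 + (-9 - 5)) = -10*(-129 - 14) = -10*(-143) = 1430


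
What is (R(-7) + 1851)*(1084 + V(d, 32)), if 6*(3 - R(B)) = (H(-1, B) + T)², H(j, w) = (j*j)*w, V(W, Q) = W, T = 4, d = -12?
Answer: 1985880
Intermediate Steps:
H(j, w) = w*j² (H(j, w) = j²*w = w*j²)
R(B) = 3 - (4 + B)²/6 (R(B) = 3 - (B*(-1)² + 4)²/6 = 3 - (B*1 + 4)²/6 = 3 - (B + 4)²/6 = 3 - (4 + B)²/6)
(R(-7) + 1851)*(1084 + V(d, 32)) = ((3 - (4 - 7)²/6) + 1851)*(1084 - 12) = ((3 - ⅙*(-3)²) + 1851)*1072 = ((3 - ⅙*9) + 1851)*1072 = ((3 - 3/2) + 1851)*1072 = (3/2 + 1851)*1072 = (3705/2)*1072 = 1985880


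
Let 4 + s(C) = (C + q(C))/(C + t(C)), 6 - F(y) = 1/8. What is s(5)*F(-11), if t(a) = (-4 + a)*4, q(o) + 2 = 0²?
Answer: -517/24 ≈ -21.542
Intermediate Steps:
F(y) = 47/8 (F(y) = 6 - 1/8 = 6 - 1*⅛ = 6 - ⅛ = 47/8)
q(o) = -2 (q(o) = -2 + 0² = -2 + 0 = -2)
t(a) = -16 + 4*a
s(C) = -4 + (-2 + C)/(-16 + 5*C) (s(C) = -4 + (C - 2)/(C + (-16 + 4*C)) = -4 + (-2 + C)/(-16 + 5*C))
s(5)*F(-11) = ((62 - 19*5)/(-16 + 5*5))*(47/8) = ((62 - 95)/(-16 + 25))*(47/8) = (-33/9)*(47/8) = ((⅑)*(-33))*(47/8) = -11/3*47/8 = -517/24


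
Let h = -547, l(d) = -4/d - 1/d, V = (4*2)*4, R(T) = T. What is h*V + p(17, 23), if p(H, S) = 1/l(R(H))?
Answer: -87537/5 ≈ -17507.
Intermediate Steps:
V = 32 (V = 8*4 = 32)
l(d) = -5/d
p(H, S) = -H/5 (p(H, S) = 1/(-5/H) = -H/5)
h*V + p(17, 23) = -547*32 - ⅕*17 = -17504 - 17/5 = -87537/5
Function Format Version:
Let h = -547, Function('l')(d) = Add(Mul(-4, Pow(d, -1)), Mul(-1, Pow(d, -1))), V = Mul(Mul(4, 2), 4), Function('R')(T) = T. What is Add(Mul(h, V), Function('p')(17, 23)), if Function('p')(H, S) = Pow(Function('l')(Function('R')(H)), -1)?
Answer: Rational(-87537, 5) ≈ -17507.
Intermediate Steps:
V = 32 (V = Mul(8, 4) = 32)
Function('l')(d) = Mul(-5, Pow(d, -1))
Function('p')(H, S) = Mul(Rational(-1, 5), H) (Function('p')(H, S) = Pow(Mul(-5, Pow(H, -1)), -1) = Mul(Rational(-1, 5), H))
Add(Mul(h, V), Function('p')(17, 23)) = Add(Mul(-547, 32), Mul(Rational(-1, 5), 17)) = Add(-17504, Rational(-17, 5)) = Rational(-87537, 5)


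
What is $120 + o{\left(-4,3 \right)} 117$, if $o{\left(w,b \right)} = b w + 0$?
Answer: $-1284$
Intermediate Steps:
$o{\left(w,b \right)} = b w$
$120 + o{\left(-4,3 \right)} 117 = 120 + 3 \left(-4\right) 117 = 120 - 1404 = -1284$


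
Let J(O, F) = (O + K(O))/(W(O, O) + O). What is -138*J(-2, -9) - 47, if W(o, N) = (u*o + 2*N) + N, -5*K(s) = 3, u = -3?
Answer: -1132/5 ≈ -226.40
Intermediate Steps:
K(s) = -3/5 (K(s) = -1/5*3 = -3/5)
W(o, N) = -3*o + 3*N (W(o, N) = (-3*o + 2*N) + N = -3*o + 3*N)
J(O, F) = (-3/5 + O)/O (J(O, F) = (O - 3/5)/((-3*O + 3*O) + O) = (-3/5 + O)/(0 + O) = (-3/5 + O)/O)
-138*J(-2, -9) - 47 = -138*(-3/5 - 2)/(-2) - 47 = -(-69)*(-13)/5 - 47 = -138*13/10 - 47 = -897/5 - 47 = -1132/5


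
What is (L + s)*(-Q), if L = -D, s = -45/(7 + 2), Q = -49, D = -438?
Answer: 21217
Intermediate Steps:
s = -5 (s = -45/9 = -45*⅑ = -5)
L = 438 (L = -1*(-438) = 438)
(L + s)*(-Q) = (438 - 5)*(-1*(-49)) = 433*49 = 21217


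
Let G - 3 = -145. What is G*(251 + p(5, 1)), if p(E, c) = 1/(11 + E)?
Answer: -285207/8 ≈ -35651.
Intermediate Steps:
G = -142 (G = 3 - 145 = -142)
G*(251 + p(5, 1)) = -142*(251 + 1/(11 + 5)) = -142*(251 + 1/16) = -142*4017/16 = -285207/8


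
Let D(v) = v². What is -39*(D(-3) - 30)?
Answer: 819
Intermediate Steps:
-39*(D(-3) - 30) = -39*((-3)² - 30) = -39*(9 - 30) = -39*(-21) = 819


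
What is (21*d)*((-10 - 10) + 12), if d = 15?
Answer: -2520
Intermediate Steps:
(21*d)*((-10 - 10) + 12) = (21*15)*((-10 - 10) + 12) = 315*(-20 + 12) = 315*(-8) = -2520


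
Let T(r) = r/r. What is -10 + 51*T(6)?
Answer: 41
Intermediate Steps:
T(r) = 1
-10 + 51*T(6) = -10 + 51*1 = -10 + 51 = 41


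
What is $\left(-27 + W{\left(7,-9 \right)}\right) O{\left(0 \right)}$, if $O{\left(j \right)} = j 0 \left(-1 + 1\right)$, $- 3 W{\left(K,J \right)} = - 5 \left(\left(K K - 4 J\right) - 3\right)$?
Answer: $0$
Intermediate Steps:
$W{\left(K,J \right)} = -5 - \frac{20 J}{3} + \frac{5 K^{2}}{3}$ ($W{\left(K,J \right)} = - \frac{\left(-5\right) \left(\left(K K - 4 J\right) - 3\right)}{3} = - \frac{\left(-5\right) \left(\left(K^{2} - 4 J\right) - 3\right)}{3} = - \frac{\left(-5\right) \left(-3 + K^{2} - 4 J\right)}{3} = - \frac{15 - 5 K^{2} + 20 J}{3} = -5 - \frac{20 J}{3} + \frac{5 K^{2}}{3}$)
$O{\left(j \right)} = 0$ ($O{\left(j \right)} = 0 \cdot 0 = 0$)
$\left(-27 + W{\left(7,-9 \right)}\right) O{\left(0 \right)} = \left(-27 - \left(-55 - \frac{245}{3}\right)\right) 0 = \left(-27 + \left(-5 + 60 + \frac{5}{3} \cdot 49\right)\right) 0 = \left(-27 + \left(-5 + 60 + \frac{245}{3}\right)\right) 0 = \left(-27 + \frac{410}{3}\right) 0 = \frac{329}{3} \cdot 0 = 0$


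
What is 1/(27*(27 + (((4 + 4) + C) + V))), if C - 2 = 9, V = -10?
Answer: 1/972 ≈ 0.0010288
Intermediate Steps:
C = 11 (C = 2 + 9 = 11)
1/(27*(27 + (((4 + 4) + C) + V))) = 1/(27*(27 + (((4 + 4) + 11) - 10))) = 1/(27*(27 + ((8 + 11) - 10))) = 1/(27*(27 + (19 - 10))) = 1/(27*(27 + 9)) = 1/(27*36) = 1/972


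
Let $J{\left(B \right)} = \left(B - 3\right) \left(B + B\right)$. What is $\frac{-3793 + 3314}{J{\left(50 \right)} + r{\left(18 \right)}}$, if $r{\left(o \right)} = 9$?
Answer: $- \frac{479}{4709} \approx -0.10172$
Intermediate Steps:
$J{\left(B \right)} = 2 B \left(-3 + B\right)$ ($J{\left(B \right)} = \left(-3 + B\right) 2 B = 2 B \left(-3 + B\right)$)
$\frac{-3793 + 3314}{J{\left(50 \right)} + r{\left(18 \right)}} = \frac{-3793 + 3314}{2 \cdot 50 \left(-3 + 50\right) + 9} = - \frac{479}{2 \cdot 50 \cdot 47 + 9} = - \frac{479}{4700 + 9} = - \frac{479}{4709}$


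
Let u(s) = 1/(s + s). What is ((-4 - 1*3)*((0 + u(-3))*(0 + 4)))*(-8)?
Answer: -112/3 ≈ -37.333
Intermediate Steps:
u(s) = 1/(2*s)
((-4 - 1*3)*((0 + u(-3))*(0 + 4)))*(-8) = ((-4 - 1*3)*((0 + (1/2)/(-3))*(0 + 4)))*(-8) = ((-4 - 3)*((0 + (1/2)*(-1/3))*4))*(-8) = -7*(0 - 1/6)*4*(-8) = -(-7)*4/6*(-8) = -7*(-2/3)*(-8) = (14/3)*(-8) = -112/3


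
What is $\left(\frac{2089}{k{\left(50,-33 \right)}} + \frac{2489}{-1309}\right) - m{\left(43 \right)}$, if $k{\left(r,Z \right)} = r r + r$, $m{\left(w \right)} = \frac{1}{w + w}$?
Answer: $- \frac{4617773}{4221525} \approx -1.0939$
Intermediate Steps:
$m{\left(w \right)} = \frac{1}{2 w}$
$k{\left(r,Z \right)} = r + r^{2}$ ($k{\left(r,Z \right)} = r^{2} + r = r + r^{2}$)
$\left(\frac{2089}{k{\left(50,-33 \right)}} + \frac{2489}{-1309}\right) - m{\left(43 \right)} = \left(\frac{2089}{50 \left(1 + 50\right)} + \frac{2489}{-1309}\right) - \frac{1}{2 \cdot 43} = \left(\frac{2089}{50 \cdot 51} + 2489 \left(- \frac{1}{1309}\right)\right) - \frac{1}{2} \cdot \frac{1}{43} = \left(\frac{2089}{2550} - \frac{2489}{1309}\right) - \frac{1}{86} = - \frac{212497}{196350} - \frac{1}{86} = - \frac{4617773}{4221525}$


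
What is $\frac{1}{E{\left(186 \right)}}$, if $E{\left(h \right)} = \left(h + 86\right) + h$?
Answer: $\frac{1}{458} \approx 0.0021834$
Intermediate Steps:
$E{\left(h \right)} = 86 + 2 h$ ($E{\left(h \right)} = \left(86 + h\right) + h = 86 + 2 h$)
$\frac{1}{E{\left(186 \right)}} = \frac{1}{86 + 2 \cdot 186} = \frac{1}{86 + 372} = \frac{1}{458}$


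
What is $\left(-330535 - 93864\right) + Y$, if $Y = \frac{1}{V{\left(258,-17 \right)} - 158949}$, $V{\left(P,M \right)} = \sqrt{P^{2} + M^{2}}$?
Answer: $- \frac{10722320947692401}{25264717748} - \frac{\sqrt{66853}}{25264717748} \approx -4.244 \cdot 10^{5}$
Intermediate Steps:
$V{\left(P,M \right)} = \sqrt{M^{2} + P^{2}}$
$Y = \frac{1}{-158949 + \sqrt{66853}}$ ($Y = \frac{1}{\sqrt{\left(-17\right)^{2} + 258^{2}} - 158949} = \frac{1}{\sqrt{289 + 66564} - 158949} = \frac{1}{\sqrt{66853} - 158949} = \frac{1}{-158949 + \sqrt{66853}} \approx -6.3016 \cdot 10^{-6}$)
$\left(-330535 - 93864\right) + Y = \left(-330535 - 93864\right) - \left(\frac{158949}{25264717748} + \frac{\sqrt{66853}}{25264717748}\right) = -424399 - \left(\frac{158949}{25264717748} + \frac{\sqrt{66853}}{25264717748}\right) = - \frac{10722320947692401}{25264717748} - \frac{\sqrt{66853}}{25264717748}$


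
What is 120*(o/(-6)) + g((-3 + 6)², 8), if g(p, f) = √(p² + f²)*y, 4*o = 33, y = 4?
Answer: -165 + 4*√145 ≈ -116.83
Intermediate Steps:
o = 33/4 (o = (¼)*33 = 33/4 ≈ 8.2500)
g(p, f) = 4*√(f² + p²) (g(p, f) = √(p² + f²)*4 = √(f² + p²)*4 = 4*√(f² + p²))
120*(o/(-6)) + g((-3 + 6)², 8) = 120*((33/4)/(-6)) + 4*√(8² + ((-3 + 6)²)²) = 120*((33/4)*(-⅙)) + 4*√(64 + (3²)²) = 120*(-11/8) + 4*√(64 + 9²) = -165 + 4*√(64 + 81) = -165 + 4*√145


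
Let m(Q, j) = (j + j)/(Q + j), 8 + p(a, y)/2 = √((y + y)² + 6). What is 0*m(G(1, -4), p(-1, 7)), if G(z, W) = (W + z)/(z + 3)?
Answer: 0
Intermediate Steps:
p(a, y) = -16 + 2*√(6 + 4*y²) (p(a, y) = -16 + 2*√((y + y)² + 6) = -16 + 2*√((2*y)² + 6) = -16 + 2*√(4*y² + 6) = -16 + 2*√(6 + 4*y²))
G(z, W) = (W + z)/(3 + z)
m(Q, j) = 2*j/(Q + j) (m(Q, j) = (2*j)/(Q + j) = 2*j/(Q + j))
0*m(G(1, -4), p(-1, 7)) = 0*(2*(-16 + 2*√(6 + 4*7²))/((-4 + 1)/(3 + 1) + (-16 + 2*√(6 + 4*7²)))) = 0*(2*(-16 + 2*√(6 + 4*49))/(-3/4 + (-16 + 2*√(6 + 4*49)))) = 0*(2*(-16 + 2*√(6 + 196))/((¼)*(-3) + (-16 + 2*√(6 + 196)))) = 0*(2*(-16 + 2*√202)/(-¾ + (-16 + 2*√202))) = 0*(2*(-16 + 2*√202)/(-67/4 + 2*√202)) = 0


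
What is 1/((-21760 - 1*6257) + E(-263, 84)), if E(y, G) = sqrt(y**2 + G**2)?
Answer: -28017/784876064 - 5*sqrt(3049)/784876064 ≈ -3.6048e-5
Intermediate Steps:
E(y, G) = sqrt(G**2 + y**2)
1/((-21760 - 1*6257) + E(-263, 84)) = 1/((-21760 - 1*6257) + sqrt(84**2 + (-263)**2)) = 1/((-21760 - 6257) + sqrt(7056 + 69169)) = 1/(-28017 + sqrt(76225)) = 1/(-28017 + 5*sqrt(3049))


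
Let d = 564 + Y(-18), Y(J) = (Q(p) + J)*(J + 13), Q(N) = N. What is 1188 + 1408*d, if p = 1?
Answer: 914980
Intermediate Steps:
Y(J) = (1 + J)*(13 + J) (Y(J) = (1 + J)*(J + 13) = (1 + J)*(13 + J))
d = 649 (d = 564 + (13 + (-18)**2 + 14*(-18)) = 564 + (13 + 324 - 252) = 564 + 85 = 649)
1188 + 1408*d = 1188 + 1408*649 = 1188 + 913792 = 914980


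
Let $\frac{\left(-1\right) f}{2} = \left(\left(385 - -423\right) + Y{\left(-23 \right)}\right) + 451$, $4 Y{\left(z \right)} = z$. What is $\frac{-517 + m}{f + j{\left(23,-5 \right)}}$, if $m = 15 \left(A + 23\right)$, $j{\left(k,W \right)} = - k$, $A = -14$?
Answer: $\frac{764}{5059} \approx 0.15102$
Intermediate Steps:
$Y{\left(z \right)} = \frac{z}{4}$
$m = 135$ ($m = 15 \left(-14 + 23\right) = 15 \cdot 9 = 135$)
$f = - \frac{5013}{2}$ ($f = - 2 \left(\left(\left(385 - -423\right) + \frac{1}{4} \left(-23\right)\right) + 451\right) = - 2 \left(\left(\left(385 + 423\right) - \frac{23}{4}\right) + 451\right) = - 2 \left(\left(808 - \frac{23}{4}\right) + 451\right) = - 2 \left(\frac{3209}{4} + 451\right) = \left(-2\right) \frac{5013}{4} = - \frac{5013}{2} \approx -2506.5$)
$\frac{-517 + m}{f + j{\left(23,-5 \right)}} = \frac{-517 + 135}{- \frac{5013}{2} - 23} = - \frac{382}{- \frac{5013}{2} - 23} = - \frac{382}{- \frac{5059}{2}} = \left(-382\right) \left(- \frac{2}{5059}\right) = \frac{764}{5059}$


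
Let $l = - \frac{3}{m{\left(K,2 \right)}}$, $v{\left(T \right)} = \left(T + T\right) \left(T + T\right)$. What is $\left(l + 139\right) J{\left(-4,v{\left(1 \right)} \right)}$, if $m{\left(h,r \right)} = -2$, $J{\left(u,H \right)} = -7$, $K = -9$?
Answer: $- \frac{1967}{2} \approx -983.5$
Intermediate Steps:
$v{\left(T \right)} = 4 T^{2}$ ($v{\left(T \right)} = 2 T 2 T = 4 T^{2}$)
$l = \frac{3}{2}$ ($l = - \frac{3}{-2} = \left(-3\right) \left(- \frac{1}{2}\right) = \frac{3}{2} \approx 1.5$)
$\left(l + 139\right) J{\left(-4,v{\left(1 \right)} \right)} = \left(\frac{3}{2} + 139\right) \left(-7\right) = \frac{281}{2} \left(-7\right) = - \frac{1967}{2}$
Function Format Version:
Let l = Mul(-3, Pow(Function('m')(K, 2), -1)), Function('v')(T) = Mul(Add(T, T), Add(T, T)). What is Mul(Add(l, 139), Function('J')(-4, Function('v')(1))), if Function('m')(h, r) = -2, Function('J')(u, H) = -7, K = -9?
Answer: Rational(-1967, 2) ≈ -983.50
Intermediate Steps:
Function('v')(T) = Mul(4, Pow(T, 2)) (Function('v')(T) = Mul(Mul(2, T), Mul(2, T)) = Mul(4, Pow(T, 2)))
l = Rational(3, 2) (l = Mul(-3, Pow(-2, -1)) = Mul(-3, Rational(-1, 2)) = Rational(3, 2) ≈ 1.5000)
Mul(Add(l, 139), Function('J')(-4, Function('v')(1))) = Mul(Add(Rational(3, 2), 139), -7) = Mul(Rational(281, 2), -7) = Rational(-1967, 2)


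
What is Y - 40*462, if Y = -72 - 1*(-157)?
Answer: -18395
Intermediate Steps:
Y = 85 (Y = -72 + 157 = 85)
Y - 40*462 = 85 - 40*462 = 85 - 18480 = -18395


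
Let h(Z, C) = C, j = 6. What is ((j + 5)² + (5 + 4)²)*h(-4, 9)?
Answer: 1818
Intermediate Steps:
((j + 5)² + (5 + 4)²)*h(-4, 9) = ((6 + 5)² + (5 + 4)²)*9 = (11² + 9²)*9 = (121 + 81)*9 = 202*9 = 1818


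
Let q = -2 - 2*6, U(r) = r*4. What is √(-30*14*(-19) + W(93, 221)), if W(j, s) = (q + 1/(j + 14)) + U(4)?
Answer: 5*√3655441/107 ≈ 89.342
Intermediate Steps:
U(r) = 4*r
q = -14 (q = -2 - 12 = -14)
W(j, s) = 2 + 1/(14 + j) (W(j, s) = (-14 + 1/(j + 14)) + 4*4 = (-14 + 1/(14 + j)) + 16 = 2 + 1/(14 + j))
√(-30*14*(-19) + W(93, 221)) = √(-30*14*(-19) + (29 + 2*93)/(14 + 93)) = √(-420*(-19) + (29 + 186)/107) = √(7980 + (1/107)*215) = √(7980 + 215/107) = √(854075/107) = 5*√3655441/107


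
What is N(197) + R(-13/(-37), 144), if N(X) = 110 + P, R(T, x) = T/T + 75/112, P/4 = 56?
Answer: 37595/112 ≈ 335.67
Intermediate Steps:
P = 224 (P = 4*56 = 224)
R(T, x) = 187/112 (R(T, x) = 1 + 75*(1/112) = 1 + 75/112 = 187/112)
N(X) = 334 (N(X) = 110 + 224 = 334)
N(197) + R(-13/(-37), 144) = 334 + 187/112 = 37595/112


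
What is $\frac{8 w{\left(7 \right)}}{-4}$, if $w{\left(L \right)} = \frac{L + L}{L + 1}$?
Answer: $- \frac{7}{2} \approx -3.5$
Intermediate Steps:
$w{\left(L \right)} = \frac{2 L}{1 + L}$
$\frac{8 w{\left(7 \right)}}{-4} = \frac{8 \cdot 2 \cdot 7 \frac{1}{1 + 7}}{-4} = 8 \cdot 2 \cdot 7 \cdot \frac{1}{8} \left(- \frac{1}{4}\right) = 8 \cdot \frac{7}{4} \left(- \frac{1}{4}\right) = 14 \left(- \frac{1}{4}\right) = - \frac{7}{2}$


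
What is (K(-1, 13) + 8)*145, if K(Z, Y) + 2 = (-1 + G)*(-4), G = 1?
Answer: 870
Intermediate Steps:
K(Z, Y) = -2 (K(Z, Y) = -2 + (-1 + 1)*(-4) = -2 + 0*(-4) = -2 + 0 = -2)
(K(-1, 13) + 8)*145 = (-2 + 8)*145 = 6*145 = 870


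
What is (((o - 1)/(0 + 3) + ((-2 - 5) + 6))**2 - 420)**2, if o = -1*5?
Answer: 168921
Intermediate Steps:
o = -5
(((o - 1)/(0 + 3) + ((-2 - 5) + 6))**2 - 420)**2 = (((-5 - 1)/(0 + 3) + ((-2 - 5) + 6))**2 - 420)**2 = ((-6/3 + (-7 + 6))**2 - 420)**2 = ((-6*1/3 - 1)**2 - 420)**2 = ((-2 - 1)**2 - 420)**2 = ((-3)**2 - 420)**2 = (9 - 420)**2 = (-411)**2 = 168921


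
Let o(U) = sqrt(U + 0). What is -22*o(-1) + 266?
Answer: 266 - 22*I ≈ 266.0 - 22.0*I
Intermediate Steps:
o(U) = sqrt(U)
-22*o(-1) + 266 = -22*I + 266 = 266 - 22*I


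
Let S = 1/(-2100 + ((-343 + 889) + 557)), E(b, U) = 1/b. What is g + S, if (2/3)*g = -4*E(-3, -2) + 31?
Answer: 96707/1994 ≈ 48.499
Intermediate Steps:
S = -1/997 (S = 1/(-2100 + (546 + 557)) = 1/(-2100 + 1103) = 1/(-997) = -1/997 ≈ -0.0010030)
g = 97/2 (g = 3*(-4/(-3) + 31)/2 = 3*(-4*(-⅓) + 31)/2 = 3*(4/3 + 31)/2 = (3/2)*(97/3) = 97/2 ≈ 48.500)
g + S = 97/2 - 1/997 = 96707/1994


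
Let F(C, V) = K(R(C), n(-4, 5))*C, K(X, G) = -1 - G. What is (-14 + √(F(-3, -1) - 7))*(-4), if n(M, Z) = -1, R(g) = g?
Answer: 56 - 4*I*√7 ≈ 56.0 - 10.583*I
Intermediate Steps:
F(C, V) = 0 (F(C, V) = (-1 - 1*(-1))*C = (-1 + 1)*C = 0*C = 0)
(-14 + √(F(-3, -1) - 7))*(-4) = (-14 + √(0 - 7))*(-4) = (-14 + √(-7))*(-4) = (-14 + I*√7)*(-4) = 56 - 4*I*√7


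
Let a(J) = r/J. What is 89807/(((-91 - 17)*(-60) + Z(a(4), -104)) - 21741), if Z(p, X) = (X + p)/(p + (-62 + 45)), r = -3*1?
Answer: -6376297/1083112 ≈ -5.8870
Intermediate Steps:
r = -3
a(J) = -3/J
Z(p, X) = (X + p)/(-17 + p) (Z(p, X) = (X + p)/(p - 17) = (X + p)/(-17 + p))
89807/(((-91 - 17)*(-60) + Z(a(4), -104)) - 21741) = 89807/(((-91 - 17)*(-60) + (-104 - 3/4)/(-17 - 3/4)) - 21741) = 89807/((-108*(-60) + (-104 - 3*¼)/(-17 - 3*¼)) - 21741) = 89807/((6480 + (-104 - ¾)/(-17 - ¾)) - 21741) = 89807/((6480 - 419/4/(-71/4)) - 21741) = 89807/((6480 - 4/71*(-419/4)) - 21741) = 89807/((6480 + 419/71) - 21741) = 89807/(460499/71 - 21741) = 89807/(-1083112/71) = 89807*(-71/1083112) = -6376297/1083112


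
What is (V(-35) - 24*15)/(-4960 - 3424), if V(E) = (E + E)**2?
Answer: -1135/2096 ≈ -0.54151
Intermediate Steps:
V(E) = 4*E**2 (V(E) = (2*E)**2 = 4*E**2)
(V(-35) - 24*15)/(-4960 - 3424) = (4*(-35)**2 - 24*15)/(-4960 - 3424) = (4*1225 - 360)/(-8384) = (4900 - 360)*(-1/8384) = 4540*(-1/8384) = -1135/2096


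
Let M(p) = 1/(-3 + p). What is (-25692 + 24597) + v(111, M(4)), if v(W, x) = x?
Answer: -1094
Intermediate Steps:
(-25692 + 24597) + v(111, M(4)) = (-25692 + 24597) + 1/(-3 + 4) = -1095 + 1/1 = -1095 + 1 = -1094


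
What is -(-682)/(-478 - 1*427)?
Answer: -682/905 ≈ -0.75359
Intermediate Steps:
-(-682)/(-478 - 1*427) = -(-682)/(-478 - 427) = -(-682)/(-905) = -(-682)*(-1)/905 = -1*682/905 = -682/905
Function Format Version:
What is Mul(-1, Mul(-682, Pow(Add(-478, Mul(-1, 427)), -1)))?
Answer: Rational(-682, 905) ≈ -0.75359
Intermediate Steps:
Mul(-1, Mul(-682, Pow(Add(-478, Mul(-1, 427)), -1))) = Mul(-1, Mul(-682, Pow(Add(-478, -427), -1))) = Mul(-1, Mul(-682, Pow(-905, -1))) = Mul(-1, Mul(-682, Rational(-1, 905))) = Mul(-1, Rational(682, 905)) = Rational(-682, 905)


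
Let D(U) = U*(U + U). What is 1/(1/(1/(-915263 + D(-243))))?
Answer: -1/797165 ≈ -1.2544e-6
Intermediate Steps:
D(U) = 2*U**2 (D(U) = U*(2*U) = 2*U**2)
1/(1/(1/(-915263 + D(-243)))) = 1/(1/(1/(-915263 + 2*(-243)**2))) = 1/(1/(1/(-915263 + 2*59049))) = 1/(1/(1/(-915263 + 118098))) = 1/(1/(1/(-797165))) = 1/(1/(-1/797165)) = 1/(-797165) = -1/797165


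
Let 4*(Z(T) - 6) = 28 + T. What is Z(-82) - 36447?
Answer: -72909/2 ≈ -36455.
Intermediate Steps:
Z(T) = 13 + T/4 (Z(T) = 6 + (28 + T)/4 = 6 + (7 + T/4) = 13 + T/4)
Z(-82) - 36447 = (13 + (1/4)*(-82)) - 36447 = (13 - 41/2) - 36447 = -15/2 - 36447 = -72909/2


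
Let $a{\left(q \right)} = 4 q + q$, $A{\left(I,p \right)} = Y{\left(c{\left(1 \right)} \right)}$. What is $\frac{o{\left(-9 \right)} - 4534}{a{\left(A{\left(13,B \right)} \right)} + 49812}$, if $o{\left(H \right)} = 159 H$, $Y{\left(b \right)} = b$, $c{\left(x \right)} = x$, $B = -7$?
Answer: $- \frac{5965}{49817} \approx -0.11974$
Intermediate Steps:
$A{\left(I,p \right)} = 1$
$a{\left(q \right)} = 5 q$
$\frac{o{\left(-9 \right)} - 4534}{a{\left(A{\left(13,B \right)} \right)} + 49812} = \frac{159 \left(-9\right) - 4534}{5 \cdot 1 + 49812} = \frac{-1431 - 4534}{5 + 49812} = - \frac{5965}{49817}$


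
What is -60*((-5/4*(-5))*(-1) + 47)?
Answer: -2445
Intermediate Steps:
-60*((-5/4*(-5))*(-1) + 47) = -60*((-5*¼*(-5))*(-1) + 47) = -60*(-5/4*(-5)*(-1) + 47) = -60*((25/4)*(-1) + 47) = -60*(-25/4 + 47) = -60*163/4 = -2445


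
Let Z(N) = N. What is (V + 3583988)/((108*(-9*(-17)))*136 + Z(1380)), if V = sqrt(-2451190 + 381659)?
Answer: 895997/562161 + I*sqrt(2069531)/2248644 ≈ 1.5938 + 0.00063976*I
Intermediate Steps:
V = I*sqrt(2069531) (V = sqrt(-2069531) = I*sqrt(2069531) ≈ 1438.6*I)
(V + 3583988)/((108*(-9*(-17)))*136 + Z(1380)) = (I*sqrt(2069531) + 3583988)/((108*(-9*(-17)))*136 + 1380) = (3583988 + I*sqrt(2069531))/((108*153)*136 + 1380) = (3583988 + I*sqrt(2069531))/(16524*136 + 1380) = (3583988 + I*sqrt(2069531))/(2247264 + 1380) = (3583988 + I*sqrt(2069531))/2248644 = (3583988 + I*sqrt(2069531))*(1/2248644) = 895997/562161 + I*sqrt(2069531)/2248644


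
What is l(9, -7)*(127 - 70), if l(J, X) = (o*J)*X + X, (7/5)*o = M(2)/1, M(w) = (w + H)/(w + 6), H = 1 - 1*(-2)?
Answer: -16017/8 ≈ -2002.1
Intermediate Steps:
H = 3 (H = 1 + 2 = 3)
M(w) = (3 + w)/(6 + w) (M(w) = (w + 3)/(w + 6) = (3 + w)/(6 + w))
o = 25/56 (o = 5*(((3 + 2)/(6 + 2))/1)/7 = 5*((5/8)*1)/7 = (5/7)*(5/8) = 25/56 ≈ 0.44643)
l(J, X) = X + 25*J*X/56 (l(J, X) = (25*J/56)*X + X = 25*J*X/56 + X = X + 25*J*X/56)
l(9, -7)*(127 - 70) = ((1/56)*(-7)*(56 + 25*9))*(127 - 70) = ((1/56)*(-7)*(56 + 225))*57 = ((1/56)*(-7)*281)*57 = -281/8*57 = -16017/8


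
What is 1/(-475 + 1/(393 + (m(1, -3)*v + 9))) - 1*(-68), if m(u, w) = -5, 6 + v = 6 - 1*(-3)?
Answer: 12499645/183824 ≈ 67.998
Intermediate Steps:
v = 3 (v = -6 + (6 - 1*(-3)) = -6 + (6 + 3) = -6 + 9 = 3)
1/(-475 + 1/(393 + (m(1, -3)*v + 9))) - 1*(-68) = 1/(-475 + 1/(393 + (-5*3 + 9))) - 1*(-68) = 1/(-475 + 1/(393 + (-15 + 9))) + 68 = 1/(-475 + 1/(393 - 6)) + 68 = 1/(-475 + 1/387) + 68 = 1/(-183824/387) + 68 = -387/183824 + 68 = 12499645/183824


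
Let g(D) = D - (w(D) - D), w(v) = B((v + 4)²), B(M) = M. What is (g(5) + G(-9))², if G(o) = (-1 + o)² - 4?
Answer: 625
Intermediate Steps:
w(v) = (4 + v)² (w(v) = (v + 4)² = (4 + v)²)
G(o) = -4 + (-1 + o)²
g(D) = -(4 + D)² + 2*D (g(D) = D - ((4 + D)² - D) = D + (D - (4 + D)²) = -(4 + D)² + 2*D)
(g(5) + G(-9))² = ((-(4 + 5)² + 2*5) + (-4 + (-1 - 9)²))² = ((-1*9² + 10) + (-4 + (-10)²))² = ((-1*81 + 10) + (-4 + 100))² = ((-81 + 10) + 96)² = (-71 + 96)² = 25² = 625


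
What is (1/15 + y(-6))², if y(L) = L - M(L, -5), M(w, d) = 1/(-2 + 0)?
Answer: 26569/900 ≈ 29.521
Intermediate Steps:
M(w, d) = -½ (M(w, d) = 1/(-2) = -½)
y(L) = ½ + L (y(L) = L - 1*(-½) = L + ½ = ½ + L)
(1/15 + y(-6))² = (1/15 + (½ - 6))² = (1/15 - 11/2)² = (-163/30)² = 26569/900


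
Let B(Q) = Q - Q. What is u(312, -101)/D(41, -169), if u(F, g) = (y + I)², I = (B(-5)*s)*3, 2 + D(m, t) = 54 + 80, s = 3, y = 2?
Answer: 1/33 ≈ 0.030303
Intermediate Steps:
B(Q) = 0
D(m, t) = 132 (D(m, t) = -2 + (54 + 80) = -2 + 134 = 132)
I = 0 (I = (0*3)*3 = 0*3 = 0)
u(F, g) = 4 (u(F, g) = (2 + 0)² = 2² = 4)
u(312, -101)/D(41, -169) = 4/132 = 4*(1/132) = 1/33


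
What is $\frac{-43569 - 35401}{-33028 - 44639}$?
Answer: $\frac{78970}{77667} \approx 1.0168$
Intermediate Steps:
$\frac{-43569 - 35401}{-33028 - 44639} = - \frac{78970}{-77667} = \left(-78970\right) \left(- \frac{1}{77667}\right) = \frac{78970}{77667}$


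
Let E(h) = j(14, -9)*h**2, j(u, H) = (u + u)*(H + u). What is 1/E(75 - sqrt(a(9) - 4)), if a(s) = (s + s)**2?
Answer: 1189/788004700 + 12*sqrt(5)/39400235 ≈ 2.1899e-6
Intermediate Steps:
j(u, H) = 2*u*(H + u) (j(u, H) = (2*u)*(H + u) = 2*u*(H + u))
a(s) = 4*s**2 (a(s) = (2*s)**2 = 4*s**2)
E(h) = 140*h**2 (E(h) = (2*14*(-9 + 14))*h**2 = (2*14*5)*h**2 = 140*h**2)
1/E(75 - sqrt(a(9) - 4)) = 1/(140*(75 - sqrt(4*9**2 - 4))**2) = 1/(140*(75 - sqrt(4*81 - 4))**2) = 1/(140*(75 - sqrt(324 - 4))**2) = 1/(140*(75 - sqrt(320))**2) = 1/(140*(75 - 8*sqrt(5))**2)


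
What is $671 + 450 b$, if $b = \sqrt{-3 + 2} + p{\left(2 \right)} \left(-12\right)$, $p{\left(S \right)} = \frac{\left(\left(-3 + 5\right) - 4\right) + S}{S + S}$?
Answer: $671 + 450 i \approx 671.0 + 450.0 i$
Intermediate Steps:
$p{\left(S \right)} = \frac{-2 + S}{2 S}$ ($p{\left(S \right)} = \frac{\left(2 - 4\right) + S}{2 S} = \left(-2 + S\right) \frac{1}{2 S} = \frac{-2 + S}{2 S}$)
$b = i$ ($b = \sqrt{-3 + 2} + \frac{-2 + 2}{2 \cdot 2} \left(-12\right) = \sqrt{-1} + \frac{1}{2} \cdot \frac{1}{2} \cdot 0 \left(-12\right) = i + 0 \left(-12\right) = i + 0 = i \approx 1.0 i$)
$671 + 450 b = 671 + 450 i$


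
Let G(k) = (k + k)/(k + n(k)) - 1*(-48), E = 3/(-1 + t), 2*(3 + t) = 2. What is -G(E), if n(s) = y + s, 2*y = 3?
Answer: -52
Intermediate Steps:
y = 3/2 (y = (½)*3 = 3/2 ≈ 1.5000)
n(s) = 3/2 + s
t = -2 (t = -3 + (½)*2 = -3 + 1 = -2)
E = -1 (E = 3/(-1 - 2) = 3/(-3) = 3*(-⅓) = -1)
G(k) = 48 + 2*k/(3/2 + 2*k) (G(k) = (k + k)/(k + (3/2 + k)) - 1*(-48) = (2*k)/(3/2 + 2*k) + 48 = 2*k/(3/2 + 2*k) + 48 = 48 + 2*k/(3/2 + 2*k))
-G(E) = -4*(36 + 49*(-1))/(3 + 4*(-1)) = -4*(36 - 49)/(3 - 4) = -4*(-13)/(-1) = -4*(-1)*(-13) = -1*52 = -52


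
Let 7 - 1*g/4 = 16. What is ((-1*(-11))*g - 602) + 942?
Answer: -56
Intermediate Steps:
g = -36 (g = 28 - 4*16 = 28 - 64 = -36)
((-1*(-11))*g - 602) + 942 = (-1*(-11)*(-36) - 602) + 942 = (11*(-36) - 602) + 942 = (-396 - 602) + 942 = -998 + 942 = -56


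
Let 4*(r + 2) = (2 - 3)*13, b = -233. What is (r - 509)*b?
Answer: 479281/4 ≈ 1.1982e+5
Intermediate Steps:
r = -21/4 (r = -2 + ((2 - 3)*13)/4 = -2 + (-1*13)/4 = -2 + (¼)*(-13) = -2 - 13/4 = -21/4 ≈ -5.2500)
(r - 509)*b = (-21/4 - 509)*(-233) = -2057/4*(-233) = 479281/4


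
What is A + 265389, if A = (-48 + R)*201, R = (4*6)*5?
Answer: 279861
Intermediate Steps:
R = 120 (R = 24*5 = 120)
A = 14472 (A = (-48 + 120)*201 = 72*201 = 14472)
A + 265389 = 14472 + 265389 = 279861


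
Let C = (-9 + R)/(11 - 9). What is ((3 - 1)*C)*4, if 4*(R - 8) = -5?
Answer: -9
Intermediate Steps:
R = 27/4 (R = 8 + (¼)*(-5) = 8 - 5/4 = 27/4 ≈ 6.7500)
C = -9/8 (C = (-9 + 27/4)/(11 - 9) = -9/4/2 = -9/4*½ = -9/8 ≈ -1.1250)
((3 - 1)*C)*4 = ((3 - 1)*(-9/8))*4 = (2*(-9/8))*4 = -9/4*4 = -9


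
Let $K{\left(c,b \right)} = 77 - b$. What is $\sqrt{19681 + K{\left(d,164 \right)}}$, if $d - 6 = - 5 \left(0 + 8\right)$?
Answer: $\sqrt{19594} \approx 139.98$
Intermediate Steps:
$d = -34$ ($d = 6 - 5 \left(0 + 8\right) = 6 - 40 = -34$)
$\sqrt{19681 + K{\left(d,164 \right)}} = \sqrt{19681 + \left(77 - 164\right)} = \sqrt{19681 - 87} = \sqrt{19594}$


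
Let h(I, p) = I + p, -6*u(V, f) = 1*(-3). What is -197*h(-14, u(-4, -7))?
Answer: 5319/2 ≈ 2659.5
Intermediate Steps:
u(V, f) = 1/2 (u(V, f) = -(-3)/6 = -1/6*(-3) = 1/2)
-197*h(-14, u(-4, -7)) = -197*(-14 + 1/2) = -197*(-27/2) = 5319/2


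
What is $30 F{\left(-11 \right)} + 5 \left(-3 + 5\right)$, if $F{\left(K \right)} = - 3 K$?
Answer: $1000$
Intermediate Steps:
$30 F{\left(-11 \right)} + 5 \left(-3 + 5\right) = 30 \left(\left(-3\right) \left(-11\right)\right) + 5 \left(-3 + 5\right) = 30 \cdot 33 + 5 \cdot 2 = 990 + 10 = 1000$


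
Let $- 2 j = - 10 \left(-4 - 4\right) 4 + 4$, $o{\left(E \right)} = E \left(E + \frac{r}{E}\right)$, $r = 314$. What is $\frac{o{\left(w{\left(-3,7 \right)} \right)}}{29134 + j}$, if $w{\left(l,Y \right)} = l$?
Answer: $\frac{323}{28972} \approx 0.011149$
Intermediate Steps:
$o{\left(E \right)} = E \left(E + \frac{314}{E}\right)$
$j = -162$ ($j = - \frac{- 10 \left(-4 - 4\right) 4 + 4}{2} = - \frac{- 10 \left(\left(-8\right) 4\right) + 4}{2} = - \frac{\left(-10\right) \left(-32\right) + 4}{2} = - \frac{320 + 4}{2} = \left(- \frac{1}{2}\right) 324 = -162$)
$\frac{o{\left(w{\left(-3,7 \right)} \right)}}{29134 + j} = \frac{314 + \left(-3\right)^{2}}{29134 - 162} = \frac{314 + 9}{28972} = 323 \cdot \frac{1}{28972} = \frac{323}{28972}$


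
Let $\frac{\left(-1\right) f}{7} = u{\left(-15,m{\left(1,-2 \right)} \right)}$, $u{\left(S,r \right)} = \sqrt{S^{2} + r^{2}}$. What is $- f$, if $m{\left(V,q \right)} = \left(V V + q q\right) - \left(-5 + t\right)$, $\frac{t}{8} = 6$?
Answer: $7 \sqrt{1669} \approx 285.97$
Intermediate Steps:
$t = 48$ ($t = 8 \cdot 6 = 48$)
$m{\left(V,q \right)} = -43 + V^{2} + q^{2}$ ($m{\left(V,q \right)} = \left(V V + q q\right) + \left(5 - 48\right) = \left(V^{2} + q^{2}\right) + \left(5 - 48\right) = \left(V^{2} + q^{2}\right) - 43 = -43 + V^{2} + q^{2}$)
$f = - 7 \sqrt{1669}$ ($f = - 7 \sqrt{\left(-15\right)^{2} + \left(-43 + 1^{2} + \left(-2\right)^{2}\right)^{2}} = - 7 \sqrt{225 + \left(-43 + 1 + 4\right)^{2}} = - 7 \sqrt{225 + \left(-38\right)^{2}} = - 7 \sqrt{225 + 1444} = - 7 \sqrt{1669} \approx -285.97$)
$- f = - \left(-7\right) \sqrt{1669} = 7 \sqrt{1669}$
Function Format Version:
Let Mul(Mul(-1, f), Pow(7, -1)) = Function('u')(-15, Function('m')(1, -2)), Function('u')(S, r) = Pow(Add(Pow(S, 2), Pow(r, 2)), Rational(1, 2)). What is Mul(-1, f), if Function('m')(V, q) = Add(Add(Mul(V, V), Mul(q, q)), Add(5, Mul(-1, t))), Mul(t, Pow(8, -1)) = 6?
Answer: Mul(7, Pow(1669, Rational(1, 2))) ≈ 285.97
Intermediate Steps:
t = 48 (t = Mul(8, 6) = 48)
Function('m')(V, q) = Add(-43, Pow(V, 2), Pow(q, 2)) (Function('m')(V, q) = Add(Add(Mul(V, V), Mul(q, q)), Add(5, Mul(-1, 48))) = Add(Add(Pow(V, 2), Pow(q, 2)), Add(5, -48)) = Add(Add(Pow(V, 2), Pow(q, 2)), -43) = Add(-43, Pow(V, 2), Pow(q, 2)))
f = Mul(-7, Pow(1669, Rational(1, 2))) (f = Mul(-7, Pow(Add(Pow(-15, 2), Pow(Add(-43, Pow(1, 2), Pow(-2, 2)), 2)), Rational(1, 2))) = Mul(-7, Pow(Add(225, Pow(Add(-43, 1, 4), 2)), Rational(1, 2))) = Mul(-7, Pow(Add(225, Pow(-38, 2)), Rational(1, 2))) = Mul(-7, Pow(Add(225, 1444), Rational(1, 2))) = Mul(-7, Pow(1669, Rational(1, 2))) ≈ -285.97)
Mul(-1, f) = Mul(-1, Mul(-7, Pow(1669, Rational(1, 2)))) = Mul(7, Pow(1669, Rational(1, 2)))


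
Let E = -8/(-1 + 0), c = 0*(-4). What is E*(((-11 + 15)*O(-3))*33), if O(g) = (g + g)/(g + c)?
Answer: 2112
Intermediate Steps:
c = 0
O(g) = 2 (O(g) = (g + g)/(g + 0) = (2*g)/g = 2)
E = 8 (E = -8/(-1) = -8*(-1) = 8)
E*(((-11 + 15)*O(-3))*33) = 8*(((-11 + 15)*2)*33) = 8*((4*2)*33) = 8*(8*33) = 8*264 = 2112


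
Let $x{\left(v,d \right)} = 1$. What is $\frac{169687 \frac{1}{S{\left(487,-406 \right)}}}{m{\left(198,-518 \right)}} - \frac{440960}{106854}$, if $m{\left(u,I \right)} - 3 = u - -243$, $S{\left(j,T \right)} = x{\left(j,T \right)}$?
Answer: $\frac{996441581}{2635732} \approx 378.05$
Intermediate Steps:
$S{\left(j,T \right)} = 1$
$m{\left(u,I \right)} = 246 + u$ ($m{\left(u,I \right)} = 3 + \left(u - -243\right) = 3 + \left(u + 243\right) = 3 + \left(243 + u\right) = 246 + u$)
$\frac{169687 \frac{1}{S{\left(487,-406 \right)}}}{m{\left(198,-518 \right)}} - \frac{440960}{106854} = \frac{169687 \cdot 1^{-1}}{246 + 198} - \frac{440960}{106854} = \frac{169687 \cdot 1}{444} - \frac{220480}{53427} = 169687 \cdot \frac{1}{444} - \frac{220480}{53427} = \frac{169687}{444} - \frac{220480}{53427} = \frac{996441581}{2635732}$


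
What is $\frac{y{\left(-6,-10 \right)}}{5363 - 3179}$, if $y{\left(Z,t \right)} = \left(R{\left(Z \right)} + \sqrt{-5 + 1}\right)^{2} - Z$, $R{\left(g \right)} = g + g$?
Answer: $\frac{73}{1092} - \frac{2 i}{91} \approx 0.06685 - 0.021978 i$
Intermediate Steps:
$R{\left(g \right)} = 2 g$
$y{\left(Z,t \right)} = \left(2 i + 2 Z\right)^{2} - Z$ ($y{\left(Z,t \right)} = \left(2 Z + \sqrt{-5 + 1}\right)^{2} - Z = \left(2 Z + \sqrt{-4}\right)^{2} - Z = \left(2 Z + 2 i\right)^{2} - Z = \left(2 i + 2 Z\right)^{2} - Z$)
$\frac{y{\left(-6,-10 \right)}}{5363 - 3179} = \frac{\left(-1\right) \left(-6\right) + 4 \left(i - 6\right)^{2}}{5363 - 3179} = \frac{6 + 4 \left(-6 + i\right)^{2}}{2184} = \frac{1}{364} + \frac{\left(-6 + i\right)^{2}}{546}$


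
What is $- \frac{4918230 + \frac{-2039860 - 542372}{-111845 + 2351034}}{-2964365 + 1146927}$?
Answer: $\frac{46272453501}{17099105789} \approx 2.7061$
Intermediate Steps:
$- \frac{4918230 + \frac{-2039860 - 542372}{-111845 + 2351034}}{-2964365 + 1146927} = - \frac{4918230 - \frac{2582232}{2239189}}{-1817438} = - \frac{\left(4918230 - \frac{151896}{131717}\right) \left(-1\right)}{1817438} = - \frac{647814349014 \left(-1\right)}{131717 \cdot 1817438} = \left(-1\right) \left(- \frac{46272453501}{17099105789}\right) = \frac{46272453501}{17099105789}$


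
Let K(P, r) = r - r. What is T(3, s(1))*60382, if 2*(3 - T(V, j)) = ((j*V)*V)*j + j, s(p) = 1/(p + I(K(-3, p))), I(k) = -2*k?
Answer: -120764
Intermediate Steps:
K(P, r) = 0
s(p) = 1/p (s(p) = 1/(p - 2*0) = 1/(p + 0) = 1/p)
T(V, j) = 3 - j/2 - V²*j²/2 (T(V, j) = 3 - (((j*V)*V)*j + j)/2 = 3 - (((V*j)*V)*j + j)/2 = 3 - ((j*V²)*j + j)/2 = 3 - (V²*j² + j)/2 = 3 - (j + V²*j²)/2 = 3 + (-j/2 - V²*j²/2) = 3 - j/2 - V²*j²/2)
T(3, s(1))*60382 = (3 - ½/1 - ½*3²*(1/1)²)*60382 = (3 - ½*1 - ½*9*1²)*60382 = (3 - ½ - ½*9*1)*60382 = (3 - ½ - 9/2)*60382 = -2*60382 = -120764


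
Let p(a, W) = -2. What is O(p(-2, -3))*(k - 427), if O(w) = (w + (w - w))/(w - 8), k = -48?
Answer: -95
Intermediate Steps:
O(w) = w/(-8 + w) (O(w) = (w + 0)/(-8 + w) = w/(-8 + w))
O(p(-2, -3))*(k - 427) = (-2/(-8 - 2))*(-48 - 427) = -2/(-10)*(-475) = -2*(-⅒)*(-475) = (⅕)*(-475) = -95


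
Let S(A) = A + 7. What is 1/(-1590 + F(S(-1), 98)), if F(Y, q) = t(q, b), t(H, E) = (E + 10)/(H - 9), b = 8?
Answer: -89/141492 ≈ -0.00062901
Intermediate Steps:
t(H, E) = (10 + E)/(-9 + H)
S(A) = 7 + A
F(Y, q) = 18/(-9 + q) (F(Y, q) = (10 + 8)/(-9 + q) = 18/(-9 + q))
1/(-1590 + F(S(-1), 98)) = 1/(-1590 + 18/(-9 + 98)) = 1/(-1590 + 18/89) = 1/(-141492/89) = -89/141492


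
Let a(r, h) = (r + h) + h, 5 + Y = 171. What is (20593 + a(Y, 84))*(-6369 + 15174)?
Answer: 184262235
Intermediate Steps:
Y = 166 (Y = -5 + 171 = 166)
a(r, h) = r + 2*h (a(r, h) = (h + r) + h = r + 2*h)
(20593 + a(Y, 84))*(-6369 + 15174) = (20593 + (166 + 2*84))*(-6369 + 15174) = (20593 + (166 + 168))*8805 = (20593 + 334)*8805 = 20927*8805 = 184262235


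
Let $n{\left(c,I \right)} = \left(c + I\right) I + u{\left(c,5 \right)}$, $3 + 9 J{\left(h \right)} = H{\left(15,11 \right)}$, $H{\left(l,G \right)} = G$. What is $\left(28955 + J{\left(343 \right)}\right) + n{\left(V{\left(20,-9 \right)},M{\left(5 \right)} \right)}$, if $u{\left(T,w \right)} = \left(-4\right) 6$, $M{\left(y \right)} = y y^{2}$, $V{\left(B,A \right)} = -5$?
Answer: $\frac{395387}{9} \approx 43932.0$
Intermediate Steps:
$M{\left(y \right)} = y^{3}$
$u{\left(T,w \right)} = -24$
$J{\left(h \right)} = \frac{8}{9}$ ($J{\left(h \right)} = - \frac{1}{3} + \frac{1}{9} \cdot 11 = - \frac{1}{3} + \frac{11}{9} = \frac{8}{9}$)
$n{\left(c,I \right)} = -24 + I \left(I + c\right)$ ($n{\left(c,I \right)} = \left(c + I\right) I - 24 = \left(I + c\right) I - 24 = I \left(I + c\right) - 24 = -24 + I \left(I + c\right)$)
$\left(28955 + J{\left(343 \right)}\right) + n{\left(V{\left(20,-9 \right)},M{\left(5 \right)} \right)} = \left(28955 + \frac{8}{9}\right) + \left(-24 + \left(5^{3}\right)^{2} + 5^{3} \left(-5\right)\right) = \frac{260603}{9} + \left(-24 + 125^{2} + 125 \left(-5\right)\right) = \frac{260603}{9} - -14976 = \frac{260603}{9} + 14976 = \frac{395387}{9}$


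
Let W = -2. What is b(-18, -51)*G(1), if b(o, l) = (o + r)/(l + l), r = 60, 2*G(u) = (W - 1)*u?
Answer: 21/34 ≈ 0.61765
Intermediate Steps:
G(u) = -3*u/2 (G(u) = ((-2 - 1)*u)/2 = (-3*u)/2 = -3*u/2)
b(o, l) = (60 + o)/(2*l) (b(o, l) = (o + 60)/(l + l) = (60 + o)/((2*l)) = (60 + o)*(1/(2*l)) = (60 + o)/(2*l))
b(-18, -51)*G(1) = ((½)*(60 - 18)/(-51))*(-3/2*1) = ((½)*(-1/51)*42)*(-3/2) = -7/17*(-3/2) = 21/34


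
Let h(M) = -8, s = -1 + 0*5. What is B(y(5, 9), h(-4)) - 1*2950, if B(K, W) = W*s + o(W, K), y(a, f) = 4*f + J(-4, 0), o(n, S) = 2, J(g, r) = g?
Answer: -2940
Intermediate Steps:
s = -1 (s = -1 + 0 = -1)
y(a, f) = -4 + 4*f (y(a, f) = 4*f - 4 = -4 + 4*f)
B(K, W) = 2 - W (B(K, W) = W*(-1) + 2 = -W + 2 = 2 - W)
B(y(5, 9), h(-4)) - 1*2950 = (2 - 1*(-8)) - 1*2950 = (2 + 8) - 2950 = 10 - 2950 = -2940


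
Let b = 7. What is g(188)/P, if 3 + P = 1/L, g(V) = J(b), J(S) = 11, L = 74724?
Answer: -821964/224171 ≈ -3.6667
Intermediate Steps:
g(V) = 11
P = -224171/74724 (P = -3 + 1/74724 = -224171/74724 ≈ -3.0000)
g(188)/P = 11/(-224171/74724) = 11*(-74724/224171) = -821964/224171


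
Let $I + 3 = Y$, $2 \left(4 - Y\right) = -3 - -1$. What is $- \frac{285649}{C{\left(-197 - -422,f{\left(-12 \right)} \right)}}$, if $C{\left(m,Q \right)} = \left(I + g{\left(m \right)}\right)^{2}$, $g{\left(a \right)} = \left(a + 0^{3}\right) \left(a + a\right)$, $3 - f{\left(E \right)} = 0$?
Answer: $- \frac{285649}{10251967504} \approx -2.7863 \cdot 10^{-5}$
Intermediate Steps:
$f{\left(E \right)} = 3$ ($f{\left(E \right)} = 3 - 0 = 3 + 0 = 3$)
$Y = 5$ ($Y = 4 - \frac{-3 - -1}{2} = 4 - \frac{-3 + 1}{2} = 4 - -1 = 4 + 1 = 5$)
$g{\left(a \right)} = 2 a^{2}$ ($g{\left(a \right)} = \left(a + 0\right) 2 a = a 2 a = 2 a^{2}$)
$I = 2$ ($I = -3 + 5 = 2$)
$C{\left(m,Q \right)} = \left(2 + 2 m^{2}\right)^{2}$
$- \frac{285649}{C{\left(-197 - -422,f{\left(-12 \right)} \right)}} = - \frac{285649}{4 \left(1 + \left(-197 - -422\right)^{2}\right)^{2}} = - \frac{285649}{4 \left(1 + \left(-197 + 422\right)^{2}\right)^{2}} = - \frac{285649}{4 \left(1 + 225^{2}\right)^{2}} = - \frac{285649}{4 \left(1 + 50625\right)^{2}} = - \frac{285649}{4 \cdot 50626^{2}} = - \frac{285649}{4 \cdot 2562991876} = - \frac{285649}{10251967504}$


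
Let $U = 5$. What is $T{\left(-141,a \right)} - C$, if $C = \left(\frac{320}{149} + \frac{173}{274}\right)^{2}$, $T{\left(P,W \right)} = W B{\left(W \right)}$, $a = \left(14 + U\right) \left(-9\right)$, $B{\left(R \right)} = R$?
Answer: $\frac{48724923221667}{1666762276} \approx 29233.0$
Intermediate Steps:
$a = -171$ ($a = \left(14 + 5\right) \left(-9\right) = 19 \left(-9\right) = -171$)
$T{\left(P,W \right)} = W^{2}$ ($T{\left(P,W \right)} = W W = W^{2}$)
$C = \frac{12872490849}{1666762276}$ ($C = \left(320 \cdot \frac{1}{149} + 173 \cdot \frac{1}{274}\right)^{2} = \left(\frac{320}{149} + \frac{173}{274}\right)^{2} = \left(\frac{113457}{40826}\right)^{2} = \frac{12872490849}{1666762276} \approx 7.7231$)
$T{\left(-141,a \right)} - C = \left(-171\right)^{2} - \frac{12872490849}{1666762276} = 29241 - \frac{12872490849}{1666762276} = \frac{48724923221667}{1666762276}$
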